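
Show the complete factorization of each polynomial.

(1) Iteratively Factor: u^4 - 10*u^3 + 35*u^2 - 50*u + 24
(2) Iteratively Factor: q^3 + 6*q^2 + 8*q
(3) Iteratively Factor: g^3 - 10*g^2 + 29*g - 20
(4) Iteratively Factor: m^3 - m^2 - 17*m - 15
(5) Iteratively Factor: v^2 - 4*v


(1) = (u - 3)*(u^3 - 7*u^2 + 14*u - 8) = (u - 4)*(u - 3)*(u^2 - 3*u + 2) = (u - 4)*(u - 3)*(u - 2)*(u - 1)
(2) = (q + 4)*(q^2 + 2*q) = (q + 2)*(q + 4)*(q)
(3) = (g - 5)*(g^2 - 5*g + 4) = (g - 5)*(g - 1)*(g - 4)
(4) = (m + 1)*(m^2 - 2*m - 15) = (m + 1)*(m + 3)*(m - 5)
(5) = (v - 4)*(v)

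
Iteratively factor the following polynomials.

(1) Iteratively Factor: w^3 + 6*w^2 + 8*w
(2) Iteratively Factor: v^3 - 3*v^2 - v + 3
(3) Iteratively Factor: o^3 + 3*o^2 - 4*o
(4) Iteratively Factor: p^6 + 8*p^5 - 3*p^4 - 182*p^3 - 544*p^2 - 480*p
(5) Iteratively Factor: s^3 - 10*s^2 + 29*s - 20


(1) = (w + 4)*(w^2 + 2*w) = (w + 2)*(w + 4)*(w)
(2) = (v + 1)*(v^2 - 4*v + 3) = (v - 3)*(v + 1)*(v - 1)
(3) = (o)*(o^2 + 3*o - 4) = o*(o - 1)*(o + 4)
(4) = (p)*(p^5 + 8*p^4 - 3*p^3 - 182*p^2 - 544*p - 480) = p*(p + 4)*(p^4 + 4*p^3 - 19*p^2 - 106*p - 120) = p*(p + 4)^2*(p^3 - 19*p - 30) = p*(p - 5)*(p + 4)^2*(p^2 + 5*p + 6) = p*(p - 5)*(p + 2)*(p + 4)^2*(p + 3)
(5) = (s - 1)*(s^2 - 9*s + 20) = (s - 5)*(s - 1)*(s - 4)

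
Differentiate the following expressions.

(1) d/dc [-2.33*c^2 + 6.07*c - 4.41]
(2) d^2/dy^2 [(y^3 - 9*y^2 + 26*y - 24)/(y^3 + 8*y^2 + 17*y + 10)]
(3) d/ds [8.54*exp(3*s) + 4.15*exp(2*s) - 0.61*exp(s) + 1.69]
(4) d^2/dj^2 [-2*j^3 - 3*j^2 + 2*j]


(1) = 6.07 - 4.66*c
(2) = 2*(-17*y^6 + 27*y^5 + 879*y^4 + 1749*y^3 - 4722*y^2 - 15012*y - 10336)/(y^9 + 24*y^8 + 243*y^7 + 1358*y^6 + 4611*y^5 + 9876*y^4 + 13373*y^3 + 11070*y^2 + 5100*y + 1000)
(3) = (25.62*exp(2*s) + 8.3*exp(s) - 0.61)*exp(s)
(4) = -12*j - 6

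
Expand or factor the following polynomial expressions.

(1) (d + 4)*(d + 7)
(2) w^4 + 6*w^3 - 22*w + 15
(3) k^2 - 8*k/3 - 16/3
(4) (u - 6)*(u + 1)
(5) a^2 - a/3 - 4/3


(1) = d^2 + 11*d + 28
(2) = (w - 1)^2*(w + 3)*(w + 5)
(3) = (k - 4)*(k + 4/3)
(4) = u^2 - 5*u - 6
(5) = (a - 4/3)*(a + 1)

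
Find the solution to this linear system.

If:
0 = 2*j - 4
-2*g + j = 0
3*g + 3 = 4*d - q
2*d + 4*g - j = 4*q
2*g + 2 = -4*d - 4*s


Then:
d = 13/7
g = 1
j = 2
q = 10/7
s = -20/7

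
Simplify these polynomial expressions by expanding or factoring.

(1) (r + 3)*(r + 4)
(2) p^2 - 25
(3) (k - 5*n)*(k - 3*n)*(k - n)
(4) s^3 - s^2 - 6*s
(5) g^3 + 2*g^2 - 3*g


(1) = r^2 + 7*r + 12
(2) = (p - 5)*(p + 5)
(3) = k^3 - 9*k^2*n + 23*k*n^2 - 15*n^3
(4) = s*(s - 3)*(s + 2)
(5) = g*(g - 1)*(g + 3)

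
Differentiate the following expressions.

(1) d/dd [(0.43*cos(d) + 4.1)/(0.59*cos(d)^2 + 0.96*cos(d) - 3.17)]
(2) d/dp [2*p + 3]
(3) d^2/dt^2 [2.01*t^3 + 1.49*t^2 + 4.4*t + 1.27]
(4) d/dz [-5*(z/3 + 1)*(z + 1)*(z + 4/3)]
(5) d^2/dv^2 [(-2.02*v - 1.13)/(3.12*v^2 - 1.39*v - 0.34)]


(1) = (0.2537*cos(d)^2 + 4.838*cos(d) + 5.2991)*sin(d)/(0.3481*cos(d)^4 + 1.1328*cos(d)^3 - 2.819*cos(d)^2 - 6.0864*cos(d) + 10.0489)
(2) = 2
(3) = 12.06*t + 2.98
(4) = -5*z^2 - 160*z/9 - 125/9
(5) = ((2.02*v + 1.13)*(6.24*v - 1.39)*(12.48*v - 2.78) + (37.8144*v + 1.4356)*(-3.12*v^2 + 1.39*v + 0.34))/(-3.12*v^2 + 1.39*v + 0.34)^3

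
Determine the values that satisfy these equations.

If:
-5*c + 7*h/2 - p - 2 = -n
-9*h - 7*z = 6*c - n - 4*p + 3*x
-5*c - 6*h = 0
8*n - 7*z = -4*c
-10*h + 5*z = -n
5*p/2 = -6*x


Then:
c = -504/1975
h = 84/395
n = 168/395
p = 176/395
x = -44/237
z = 672/1975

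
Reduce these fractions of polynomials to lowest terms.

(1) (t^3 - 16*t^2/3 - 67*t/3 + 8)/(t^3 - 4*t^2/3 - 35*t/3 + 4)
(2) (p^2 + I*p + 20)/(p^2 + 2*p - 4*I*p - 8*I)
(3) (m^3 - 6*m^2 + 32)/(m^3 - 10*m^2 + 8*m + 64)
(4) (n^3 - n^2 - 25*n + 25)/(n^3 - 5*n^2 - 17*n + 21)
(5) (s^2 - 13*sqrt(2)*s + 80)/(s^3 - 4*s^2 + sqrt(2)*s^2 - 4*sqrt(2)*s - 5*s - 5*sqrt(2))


(1) = (t - 8)/(t - 4)
(2) = (p + 5*I)/(p + 2)
(3) = (m - 4)/(m - 8)
(4) = (n^2 - 25)/(n^2 - 4*n - 21)
(5) = (s^2 - 13*sqrt(2)*s + 80)/(s^3 + s^2*(-4 + sqrt(2)) + s*(-4*sqrt(2) - 5) - 5*sqrt(2))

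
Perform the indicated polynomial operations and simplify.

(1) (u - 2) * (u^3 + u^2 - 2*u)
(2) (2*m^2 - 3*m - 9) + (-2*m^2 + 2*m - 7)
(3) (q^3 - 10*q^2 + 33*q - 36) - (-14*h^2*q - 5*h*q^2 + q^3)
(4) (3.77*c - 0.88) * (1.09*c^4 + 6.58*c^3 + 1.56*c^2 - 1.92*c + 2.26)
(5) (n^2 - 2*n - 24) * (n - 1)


(1) = u^4 - u^3 - 4*u^2 + 4*u
(2) = -m - 16
(3) = 14*h^2*q + 5*h*q^2 - 10*q^2 + 33*q - 36
(4) = 4.1093*c^5 + 23.8474*c^4 + 0.0908*c^3 - 8.6112*c^2 + 10.2098*c - 1.9888
(5) = n^3 - 3*n^2 - 22*n + 24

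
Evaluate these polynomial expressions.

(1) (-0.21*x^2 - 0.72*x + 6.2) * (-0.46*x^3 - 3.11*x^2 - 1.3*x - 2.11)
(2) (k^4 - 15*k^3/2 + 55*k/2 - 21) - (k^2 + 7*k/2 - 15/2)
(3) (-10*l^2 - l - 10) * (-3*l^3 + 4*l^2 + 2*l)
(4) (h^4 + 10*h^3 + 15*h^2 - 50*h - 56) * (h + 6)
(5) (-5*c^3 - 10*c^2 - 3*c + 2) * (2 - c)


(1) = 0.0966*x^5 + 0.9843*x^4 - 0.3398*x^3 - 17.9029*x^2 - 6.5408*x - 13.082
(2) = k^4 - 15*k^3/2 - k^2 + 24*k - 27/2
(3) = 30*l^5 - 37*l^4 + 6*l^3 - 42*l^2 - 20*l
(4) = h^5 + 16*h^4 + 75*h^3 + 40*h^2 - 356*h - 336
(5) = 5*c^4 - 17*c^2 - 8*c + 4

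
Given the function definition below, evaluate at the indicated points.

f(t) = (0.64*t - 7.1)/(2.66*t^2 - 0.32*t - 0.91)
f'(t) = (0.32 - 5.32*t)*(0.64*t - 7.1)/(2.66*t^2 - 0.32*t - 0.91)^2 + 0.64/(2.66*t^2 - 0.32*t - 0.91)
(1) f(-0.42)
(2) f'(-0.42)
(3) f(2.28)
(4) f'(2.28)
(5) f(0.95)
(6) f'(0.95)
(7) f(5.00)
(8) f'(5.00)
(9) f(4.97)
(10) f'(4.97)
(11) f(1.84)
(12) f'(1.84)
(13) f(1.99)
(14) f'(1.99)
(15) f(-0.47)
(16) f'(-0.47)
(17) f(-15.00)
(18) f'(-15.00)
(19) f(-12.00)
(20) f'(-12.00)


(1) = 24.05
(2) = -202.62
(3) = -0.46
(4) = 0.50
(5) = -5.47
(6) = 22.36
(7) = -0.06
(8) = 0.04
(9) = -0.06
(10) = 0.04
(11) = -0.79
(12) = 1.08
(13) = -0.65
(14) = 0.81
(15) = 43.03
(16) = -709.23
(17) = -0.03
(18) = -0.00
(19) = -0.04
(20) = -0.00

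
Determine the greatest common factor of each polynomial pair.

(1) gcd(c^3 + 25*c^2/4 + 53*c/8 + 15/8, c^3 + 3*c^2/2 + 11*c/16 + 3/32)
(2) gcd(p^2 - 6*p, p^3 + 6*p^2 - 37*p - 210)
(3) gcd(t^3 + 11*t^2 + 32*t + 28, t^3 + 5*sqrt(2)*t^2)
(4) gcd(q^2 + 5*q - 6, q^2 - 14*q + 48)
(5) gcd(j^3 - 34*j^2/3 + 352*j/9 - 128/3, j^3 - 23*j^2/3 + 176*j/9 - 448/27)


(1) = c^2 + 5*c/4 + 3/8
(2) = p - 6
(3) = gcd((t + 2)^2*(t + 7), t^2*(t + 5*sqrt(2))) = 1
(4) = 1
(5) = j^2 - 16*j/3 + 64/9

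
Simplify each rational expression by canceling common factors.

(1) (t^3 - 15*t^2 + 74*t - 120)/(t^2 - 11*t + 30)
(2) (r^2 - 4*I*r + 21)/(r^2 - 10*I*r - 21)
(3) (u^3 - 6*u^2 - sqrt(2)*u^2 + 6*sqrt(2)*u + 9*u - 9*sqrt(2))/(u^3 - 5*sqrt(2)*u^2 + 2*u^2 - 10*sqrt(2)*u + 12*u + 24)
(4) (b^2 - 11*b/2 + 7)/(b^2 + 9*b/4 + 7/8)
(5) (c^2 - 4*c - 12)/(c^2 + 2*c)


(1) = t - 4
(2) = (r + 3*I)/(r - 3*I)
(3) = (u^3 + u^2*(-6 - sqrt(2)) + u*(6*sqrt(2) + 9) - 9*sqrt(2))/(u^3 + u^2*(2 - 5*sqrt(2)) + u*(12 - 10*sqrt(2)) + 24)
(4) = (8*b^2 - 44*b + 56)/(8*b^2 + 18*b + 7)
(5) = (c - 6)/c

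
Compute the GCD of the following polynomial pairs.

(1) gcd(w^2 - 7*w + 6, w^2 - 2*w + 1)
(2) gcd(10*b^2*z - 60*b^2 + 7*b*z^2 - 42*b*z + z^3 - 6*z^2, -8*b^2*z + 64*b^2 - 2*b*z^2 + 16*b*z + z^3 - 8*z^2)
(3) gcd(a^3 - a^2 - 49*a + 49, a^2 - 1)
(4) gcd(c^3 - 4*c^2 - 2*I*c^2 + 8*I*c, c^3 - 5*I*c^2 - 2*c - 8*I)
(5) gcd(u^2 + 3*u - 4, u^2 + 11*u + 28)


(1) = gcd((w - 6)*(w - 1), (w - 1)^2) = w - 1
(2) = gcd((2*b + z)*(5*b + z)*(z - 6), (-4*b + z)*(2*b + z)*(z - 8)) = 2*b + z
(3) = gcd((a - 7)*(a - 1)*(a + 7), (a - 1)*(a + 1)) = a - 1
(4) = c - 2*I
(5) = gcd((u - 1)*(u + 4), (u + 4)*(u + 7)) = u + 4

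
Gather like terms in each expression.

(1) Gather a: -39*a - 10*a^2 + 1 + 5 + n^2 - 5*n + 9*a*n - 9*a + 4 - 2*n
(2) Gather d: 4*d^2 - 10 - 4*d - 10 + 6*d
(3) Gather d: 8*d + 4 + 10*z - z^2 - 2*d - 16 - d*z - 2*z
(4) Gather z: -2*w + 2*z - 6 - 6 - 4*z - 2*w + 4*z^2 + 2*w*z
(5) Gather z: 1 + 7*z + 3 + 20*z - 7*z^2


(1) = -10*a^2 + a*(9*n - 48) + n^2 - 7*n + 10
(2) = 4*d^2 + 2*d - 20
(3) = d*(6 - z) - z^2 + 8*z - 12
(4) = -4*w + 4*z^2 + z*(2*w - 2) - 12
(5) = -7*z^2 + 27*z + 4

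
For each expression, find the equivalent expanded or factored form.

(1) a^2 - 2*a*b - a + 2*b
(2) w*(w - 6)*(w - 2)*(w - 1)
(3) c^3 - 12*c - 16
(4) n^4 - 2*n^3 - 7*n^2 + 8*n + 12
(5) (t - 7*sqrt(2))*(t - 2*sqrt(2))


(1) = (a - 1)*(a - 2*b)
(2) = w^4 - 9*w^3 + 20*w^2 - 12*w
(3) = (c - 4)*(c + 2)^2
(4) = (n - 3)*(n - 2)*(n + 1)*(n + 2)
(5) = t^2 - 9*sqrt(2)*t + 28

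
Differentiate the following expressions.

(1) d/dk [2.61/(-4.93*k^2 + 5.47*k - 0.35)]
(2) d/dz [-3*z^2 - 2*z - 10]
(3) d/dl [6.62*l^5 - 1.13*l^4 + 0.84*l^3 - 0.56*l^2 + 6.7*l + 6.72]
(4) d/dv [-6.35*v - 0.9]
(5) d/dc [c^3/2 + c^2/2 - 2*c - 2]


(1) = (25.7346*k - 14.2767)/(4.93*k^2 - 5.47*k + 0.35)^2
(2) = -6*z - 2
(3) = 33.1*l^4 - 4.52*l^3 + 2.52*l^2 - 1.12*l + 6.7
(4) = -6.35000000000000
(5) = 3*c^2/2 + c - 2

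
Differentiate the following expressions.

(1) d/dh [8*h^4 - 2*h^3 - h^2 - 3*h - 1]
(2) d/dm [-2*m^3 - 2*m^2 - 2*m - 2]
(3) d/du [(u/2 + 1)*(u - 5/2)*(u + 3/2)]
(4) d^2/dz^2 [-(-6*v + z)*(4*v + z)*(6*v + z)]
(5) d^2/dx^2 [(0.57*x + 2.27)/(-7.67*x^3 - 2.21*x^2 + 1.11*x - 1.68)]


(1) = 32*h^3 - 6*h^2 - 2*h - 3
(2) = -6*m^2 - 4*m - 2
(3) = 3*u^2/2 + u - 23/8
(4) = -8*v - 6*z
(5) = (-201.194838*x^5 - 1660.47063*x^4 - 630.922916*x^3 + 137.572656*x^2 + 221.61087*x + 9.136506)/(451.217663*x^9 + 390.035607*x^8 - 83.517096*x^7 + 194.399855*x^6 + 182.949624*x^5 - 53.033409*x^4 + 38.848545*x^3 + 24.922296*x^2 - 9.398592*x + 4.741632)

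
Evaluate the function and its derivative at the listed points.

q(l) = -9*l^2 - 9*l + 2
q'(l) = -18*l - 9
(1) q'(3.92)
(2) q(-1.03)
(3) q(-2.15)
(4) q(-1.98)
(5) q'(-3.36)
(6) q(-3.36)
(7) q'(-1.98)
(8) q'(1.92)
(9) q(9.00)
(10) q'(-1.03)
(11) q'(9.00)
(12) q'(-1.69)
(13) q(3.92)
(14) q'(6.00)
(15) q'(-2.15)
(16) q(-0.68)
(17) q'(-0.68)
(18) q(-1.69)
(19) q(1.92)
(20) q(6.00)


(1) = -79.56
(2) = 1.72
(3) = -20.25
(4) = -15.46
(5) = 51.48
(6) = -69.37
(7) = 26.64
(8) = -43.56
(9) = -808.00
(10) = 9.54
(11) = -171.00
(12) = 21.42
(13) = -171.58
(14) = -117.00
(15) = 29.70
(16) = 3.96
(17) = 3.24
(18) = -8.49
(19) = -48.46
(20) = -376.00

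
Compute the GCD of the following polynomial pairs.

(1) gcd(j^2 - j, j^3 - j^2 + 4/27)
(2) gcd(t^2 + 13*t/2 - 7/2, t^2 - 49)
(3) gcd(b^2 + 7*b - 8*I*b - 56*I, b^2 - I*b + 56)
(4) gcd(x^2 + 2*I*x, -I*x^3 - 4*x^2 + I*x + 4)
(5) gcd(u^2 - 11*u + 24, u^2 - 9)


(1) = 1
(2) = t + 7
(3) = b - 8*I
(4) = 1
(5) = u - 3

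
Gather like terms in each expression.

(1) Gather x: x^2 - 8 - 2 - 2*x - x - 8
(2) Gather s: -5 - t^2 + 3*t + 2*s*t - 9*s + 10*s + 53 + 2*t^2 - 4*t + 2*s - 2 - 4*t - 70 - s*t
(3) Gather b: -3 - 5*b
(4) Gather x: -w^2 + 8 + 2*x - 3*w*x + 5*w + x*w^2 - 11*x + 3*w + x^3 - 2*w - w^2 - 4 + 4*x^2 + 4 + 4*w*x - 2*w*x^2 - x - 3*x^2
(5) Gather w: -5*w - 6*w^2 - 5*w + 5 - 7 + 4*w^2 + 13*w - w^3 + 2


(1) = x^2 - 3*x - 18
(2) = s*(t + 3) + t^2 - 5*t - 24
(3) = -5*b - 3
(4) = -2*w^2 + 6*w + x^3 + x^2*(1 - 2*w) + x*(w^2 + w - 10) + 8
(5) = -w^3 - 2*w^2 + 3*w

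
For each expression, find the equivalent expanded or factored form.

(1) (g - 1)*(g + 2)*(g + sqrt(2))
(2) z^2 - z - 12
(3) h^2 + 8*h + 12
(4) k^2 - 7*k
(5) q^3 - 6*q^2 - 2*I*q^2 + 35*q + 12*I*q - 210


(1) = g^3 + g^2 + sqrt(2)*g^2 - 2*g + sqrt(2)*g - 2*sqrt(2)
(2) = (z - 4)*(z + 3)
(3) = (h + 2)*(h + 6)
(4) = k*(k - 7)
(5) = (q - 6)*(q - 7*I)*(q + 5*I)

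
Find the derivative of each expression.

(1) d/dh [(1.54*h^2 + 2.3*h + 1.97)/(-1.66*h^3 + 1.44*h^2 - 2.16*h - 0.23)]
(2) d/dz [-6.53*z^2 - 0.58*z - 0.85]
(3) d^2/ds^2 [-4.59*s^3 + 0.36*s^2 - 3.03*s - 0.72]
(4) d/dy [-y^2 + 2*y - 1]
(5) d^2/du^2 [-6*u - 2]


(1) = (2.5564*h^4 + 7.636*h^3 + 3.1722*h^2 - 6.382*h + 3.7262)/(2.7556*h^6 - 4.7808*h^5 + 9.2448*h^4 - 5.4572*h^3 + 4.0032*h^2 + 0.9936*h + 0.0529)
(2) = -13.06*z - 0.58
(3) = 0.72 - 27.54*s
(4) = 2 - 2*y
(5) = 0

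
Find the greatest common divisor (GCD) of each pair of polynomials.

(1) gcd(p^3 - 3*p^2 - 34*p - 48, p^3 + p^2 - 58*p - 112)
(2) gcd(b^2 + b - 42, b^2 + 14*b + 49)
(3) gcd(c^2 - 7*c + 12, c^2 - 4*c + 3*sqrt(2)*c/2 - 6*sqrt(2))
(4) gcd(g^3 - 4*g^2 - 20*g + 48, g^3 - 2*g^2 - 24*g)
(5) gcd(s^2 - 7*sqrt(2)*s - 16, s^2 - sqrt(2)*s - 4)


(1) = gcd((p - 8)*(p + 2)*(p + 3), (p - 8)*(p + 2)*(p + 7)) = p^2 - 6*p - 16
(2) = b + 7
(3) = c - 4
(4) = gcd((g - 6)*(g - 2)*(g + 4), g*(g - 6)*(g + 4)) = g^2 - 2*g - 24
(5) = s + sqrt(2)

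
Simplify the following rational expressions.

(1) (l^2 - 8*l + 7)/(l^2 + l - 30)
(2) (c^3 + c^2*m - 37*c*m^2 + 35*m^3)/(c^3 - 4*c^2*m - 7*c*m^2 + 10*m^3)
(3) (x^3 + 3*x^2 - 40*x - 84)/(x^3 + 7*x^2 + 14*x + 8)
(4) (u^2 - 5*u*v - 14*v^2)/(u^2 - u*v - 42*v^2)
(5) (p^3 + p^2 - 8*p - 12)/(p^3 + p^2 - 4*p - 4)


(1) = (l^2 - 8*l + 7)/(l^2 + l - 30)
(2) = (c + 7*m)/(c + 2*m)
(3) = (x^2 + x - 42)/(x^2 + 5*x + 4)
(4) = (u + 2*v)/(u + 6*v)
(5) = (p^2 - p - 6)/(p^2 - p - 2)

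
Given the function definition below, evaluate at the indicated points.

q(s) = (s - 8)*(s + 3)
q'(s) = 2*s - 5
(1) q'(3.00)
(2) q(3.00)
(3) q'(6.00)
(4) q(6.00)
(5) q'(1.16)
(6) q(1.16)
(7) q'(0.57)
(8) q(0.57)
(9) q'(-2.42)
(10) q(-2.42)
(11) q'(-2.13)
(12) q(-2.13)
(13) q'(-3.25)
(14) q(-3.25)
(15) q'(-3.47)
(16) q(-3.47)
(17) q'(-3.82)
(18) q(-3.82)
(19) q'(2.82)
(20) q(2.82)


(1) = 1.00
(2) = -30.00
(3) = 7.00
(4) = -18.00
(5) = -2.68
(6) = -28.45
(7) = -3.86
(8) = -26.53
(9) = -9.84
(10) = -6.04
(11) = -9.26
(12) = -8.81
(13) = -11.50
(14) = 2.81
(15) = -11.94
(16) = 5.39
(17) = -12.64
(18) = 9.69
(19) = 0.64
(20) = -30.15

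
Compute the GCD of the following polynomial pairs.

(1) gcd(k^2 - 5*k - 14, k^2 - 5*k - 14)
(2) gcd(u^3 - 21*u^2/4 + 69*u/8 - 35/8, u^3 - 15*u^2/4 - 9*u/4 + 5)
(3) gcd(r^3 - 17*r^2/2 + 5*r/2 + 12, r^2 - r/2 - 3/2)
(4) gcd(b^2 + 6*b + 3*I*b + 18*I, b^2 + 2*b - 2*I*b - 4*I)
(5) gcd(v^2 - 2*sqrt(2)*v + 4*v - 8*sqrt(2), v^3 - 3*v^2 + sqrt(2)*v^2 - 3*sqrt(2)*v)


(1) = gcd((k - 7)*(k + 2), (k - 7)*(k + 2)) = k^2 - 5*k - 14
(2) = gcd((u - 5/2)*(u - 7/4)*(u - 1), (u - 4)*(u - 1)*(u + 5/4)) = u - 1
(3) = gcd((r - 8)*(r - 3/2)*(r + 1), (r - 3/2)*(r + 1)) = r^2 - r/2 - 3/2
(4) = 1
(5) = gcd((v + 4)*(v - 2*sqrt(2)), v*(v - 3)*(v + sqrt(2))) = 1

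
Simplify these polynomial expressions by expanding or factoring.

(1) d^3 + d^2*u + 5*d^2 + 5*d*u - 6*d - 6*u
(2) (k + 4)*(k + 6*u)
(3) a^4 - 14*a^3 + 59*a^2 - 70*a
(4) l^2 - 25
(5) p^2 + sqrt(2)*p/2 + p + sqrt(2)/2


(1) = (d - 1)*(d + 6)*(d + u)
(2) = k^2 + 6*k*u + 4*k + 24*u
(3) = a*(a - 7)*(a - 5)*(a - 2)
(4) = (l - 5)*(l + 5)
(5) = (p + 1)*(p + sqrt(2)/2)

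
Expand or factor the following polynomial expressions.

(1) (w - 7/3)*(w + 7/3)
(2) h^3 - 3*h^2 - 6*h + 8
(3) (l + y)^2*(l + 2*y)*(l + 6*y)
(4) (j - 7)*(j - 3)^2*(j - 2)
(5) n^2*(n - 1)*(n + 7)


(1) = w^2 - 49/9
(2) = (h - 4)*(h - 1)*(h + 2)
(3) = l^4 + 10*l^3*y + 29*l^2*y^2 + 32*l*y^3 + 12*y^4
(4) = j^4 - 15*j^3 + 77*j^2 - 165*j + 126
(5) = n^4 + 6*n^3 - 7*n^2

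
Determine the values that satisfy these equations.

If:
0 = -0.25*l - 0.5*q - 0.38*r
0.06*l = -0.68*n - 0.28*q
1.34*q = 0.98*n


Then:
l = -1.68737078651685*r
n = 0.114426966292135*r
q = 0.083685393258427*r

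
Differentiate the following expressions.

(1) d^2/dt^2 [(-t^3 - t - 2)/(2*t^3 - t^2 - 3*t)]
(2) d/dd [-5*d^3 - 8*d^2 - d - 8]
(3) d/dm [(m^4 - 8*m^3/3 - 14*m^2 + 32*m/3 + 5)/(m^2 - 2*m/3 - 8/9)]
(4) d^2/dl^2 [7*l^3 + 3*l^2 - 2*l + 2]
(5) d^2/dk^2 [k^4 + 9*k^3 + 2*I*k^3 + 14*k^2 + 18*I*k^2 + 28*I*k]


(1) = 4*(-t^3 - 12*t^2 + 18*t - 9)/(t^3*(8*t^3 - 36*t^2 + 54*t - 27))
(2) = -15*d^2 - 16*d - 1
(3) = 6*(27*m^5 - 63*m^4 + 78*m^2 + 201*m - 83)/(81*m^4 - 108*m^3 - 108*m^2 + 96*m + 64)
(4) = 42*l + 6
(5) = 12*k^2 + k*(54 + 12*I) + 28 + 36*I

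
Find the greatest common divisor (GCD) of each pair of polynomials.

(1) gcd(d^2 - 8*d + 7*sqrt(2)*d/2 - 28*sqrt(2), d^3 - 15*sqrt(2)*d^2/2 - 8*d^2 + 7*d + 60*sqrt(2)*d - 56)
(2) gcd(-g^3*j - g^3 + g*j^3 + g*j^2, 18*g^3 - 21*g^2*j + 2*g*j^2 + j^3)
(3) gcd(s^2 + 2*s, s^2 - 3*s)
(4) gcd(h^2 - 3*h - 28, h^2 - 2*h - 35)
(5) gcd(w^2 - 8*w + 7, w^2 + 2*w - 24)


(1) = d - 8
(2) = g - j
(3) = gcd(s*(s + 2), s*(s - 3)) = s
(4) = h - 7
(5) = 1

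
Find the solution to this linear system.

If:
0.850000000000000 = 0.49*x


Then:
x = 1.73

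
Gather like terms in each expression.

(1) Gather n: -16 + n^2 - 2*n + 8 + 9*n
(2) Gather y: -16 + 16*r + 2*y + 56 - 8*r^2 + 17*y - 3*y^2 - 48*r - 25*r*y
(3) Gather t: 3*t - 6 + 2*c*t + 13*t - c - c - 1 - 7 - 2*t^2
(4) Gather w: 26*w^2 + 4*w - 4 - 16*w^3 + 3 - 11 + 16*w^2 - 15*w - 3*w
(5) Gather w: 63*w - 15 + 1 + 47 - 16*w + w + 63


(1) = n^2 + 7*n - 8
(2) = -8*r^2 - 32*r - 3*y^2 + y*(19 - 25*r) + 40
(3) = -2*c - 2*t^2 + t*(2*c + 16) - 14
(4) = -16*w^3 + 42*w^2 - 14*w - 12
(5) = 48*w + 96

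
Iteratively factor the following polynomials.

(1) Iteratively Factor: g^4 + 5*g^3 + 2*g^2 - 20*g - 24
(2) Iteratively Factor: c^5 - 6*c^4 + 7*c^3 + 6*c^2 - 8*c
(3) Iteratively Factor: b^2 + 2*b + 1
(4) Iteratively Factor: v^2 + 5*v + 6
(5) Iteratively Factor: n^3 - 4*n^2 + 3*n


(1) = (g + 2)*(g^3 + 3*g^2 - 4*g - 12) = (g + 2)^2*(g^2 + g - 6) = (g - 2)*(g + 2)^2*(g + 3)
(2) = (c - 4)*(c^4 - 2*c^3 - c^2 + 2*c) = (c - 4)*(c + 1)*(c^3 - 3*c^2 + 2*c) = c*(c - 4)*(c + 1)*(c^2 - 3*c + 2) = c*(c - 4)*(c - 2)*(c + 1)*(c - 1)
(3) = (b + 1)*(b + 1)
(4) = (v + 2)*(v + 3)
(5) = (n - 1)*(n^2 - 3*n) = n*(n - 1)*(n - 3)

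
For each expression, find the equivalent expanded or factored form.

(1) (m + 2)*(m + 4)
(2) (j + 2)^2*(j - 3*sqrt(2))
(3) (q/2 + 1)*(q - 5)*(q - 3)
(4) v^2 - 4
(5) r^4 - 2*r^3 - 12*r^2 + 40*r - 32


(1) = m^2 + 6*m + 8
(2) = j^3 - 3*sqrt(2)*j^2 + 4*j^2 - 12*sqrt(2)*j + 4*j - 12*sqrt(2)
(3) = q^3/2 - 3*q^2 - q/2 + 15
(4) = (v - 2)*(v + 2)
(5) = (r - 2)^3*(r + 4)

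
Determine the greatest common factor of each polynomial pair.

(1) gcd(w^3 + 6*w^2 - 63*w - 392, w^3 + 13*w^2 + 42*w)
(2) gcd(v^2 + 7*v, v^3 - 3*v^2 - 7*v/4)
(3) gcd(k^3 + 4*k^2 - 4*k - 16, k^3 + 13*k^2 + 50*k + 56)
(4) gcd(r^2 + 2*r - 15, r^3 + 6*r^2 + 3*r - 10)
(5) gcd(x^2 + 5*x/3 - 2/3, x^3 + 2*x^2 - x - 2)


(1) = w + 7
(2) = gcd(v*(v + 7), v*(v - 7/2)*(v + 1/2)) = v
(3) = k^2 + 6*k + 8
(4) = r + 5
(5) = gcd((x - 1/3)*(x + 2), (x - 1)*(x + 1)*(x + 2)) = x + 2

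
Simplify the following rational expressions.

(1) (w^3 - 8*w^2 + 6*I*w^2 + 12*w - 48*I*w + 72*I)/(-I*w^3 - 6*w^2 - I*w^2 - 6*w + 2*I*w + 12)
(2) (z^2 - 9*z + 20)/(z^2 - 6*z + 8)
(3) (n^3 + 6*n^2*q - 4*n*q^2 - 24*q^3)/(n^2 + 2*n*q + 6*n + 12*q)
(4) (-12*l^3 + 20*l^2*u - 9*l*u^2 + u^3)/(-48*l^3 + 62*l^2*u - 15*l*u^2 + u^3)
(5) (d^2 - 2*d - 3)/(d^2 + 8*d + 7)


(1) = (I*w^3 + w^2*(-6 - 8*I) + w*(48 + 12*I) - 72)/(w^3 + w^2*(1 - 6*I) + w*(-2 - 6*I) + 12*I)
(2) = (z - 5)/(z - 2)
(3) = (n^2 + 4*n*q - 12*q^2)/(n + 6)
(4) = (-2*l + u)/(-8*l + u)
(5) = (d - 3)/(d + 7)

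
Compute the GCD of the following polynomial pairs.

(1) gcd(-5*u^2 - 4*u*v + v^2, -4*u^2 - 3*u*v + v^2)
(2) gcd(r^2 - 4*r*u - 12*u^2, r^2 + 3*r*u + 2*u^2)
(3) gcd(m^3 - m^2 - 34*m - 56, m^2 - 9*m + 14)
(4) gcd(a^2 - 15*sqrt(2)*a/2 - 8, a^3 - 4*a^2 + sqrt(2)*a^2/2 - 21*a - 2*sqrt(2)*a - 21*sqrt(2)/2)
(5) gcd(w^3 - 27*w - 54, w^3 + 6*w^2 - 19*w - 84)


(1) = gcd((-5*u + v)*(u + v), (-4*u + v)*(u + v)) = u + v
(2) = r + 2*u
(3) = m - 7
(4) = gcd((a - 8*sqrt(2))*(a + sqrt(2)/2), (a - 7)*(a + 3)*(a + sqrt(2)/2)) = a + sqrt(2)/2
(5) = w + 3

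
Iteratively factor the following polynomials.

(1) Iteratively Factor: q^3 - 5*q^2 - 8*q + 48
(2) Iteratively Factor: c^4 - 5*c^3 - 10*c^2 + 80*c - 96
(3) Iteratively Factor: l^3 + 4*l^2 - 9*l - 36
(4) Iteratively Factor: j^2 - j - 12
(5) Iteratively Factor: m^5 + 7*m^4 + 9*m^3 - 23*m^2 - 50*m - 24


(1) = (q - 4)*(q^2 - q - 12) = (q - 4)*(q + 3)*(q - 4)
(2) = (c + 4)*(c^3 - 9*c^2 + 26*c - 24) = (c - 2)*(c + 4)*(c^2 - 7*c + 12) = (c - 4)*(c - 2)*(c + 4)*(c - 3)
(3) = (l + 4)*(l^2 - 9) = (l - 3)*(l + 4)*(l + 3)
(4) = (j - 4)*(j + 3)
(5) = (m + 3)*(m^4 + 4*m^3 - 3*m^2 - 14*m - 8) = (m + 3)*(m + 4)*(m^3 - 3*m - 2) = (m + 1)*(m + 3)*(m + 4)*(m^2 - m - 2) = (m - 2)*(m + 1)*(m + 3)*(m + 4)*(m + 1)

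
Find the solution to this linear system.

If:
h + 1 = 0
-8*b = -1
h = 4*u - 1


Then:
b = 1/8
h = -1
u = 0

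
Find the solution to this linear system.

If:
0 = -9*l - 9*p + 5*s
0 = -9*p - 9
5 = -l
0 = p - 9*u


Then:
l = -5
p = -1
s = -54/5
u = -1/9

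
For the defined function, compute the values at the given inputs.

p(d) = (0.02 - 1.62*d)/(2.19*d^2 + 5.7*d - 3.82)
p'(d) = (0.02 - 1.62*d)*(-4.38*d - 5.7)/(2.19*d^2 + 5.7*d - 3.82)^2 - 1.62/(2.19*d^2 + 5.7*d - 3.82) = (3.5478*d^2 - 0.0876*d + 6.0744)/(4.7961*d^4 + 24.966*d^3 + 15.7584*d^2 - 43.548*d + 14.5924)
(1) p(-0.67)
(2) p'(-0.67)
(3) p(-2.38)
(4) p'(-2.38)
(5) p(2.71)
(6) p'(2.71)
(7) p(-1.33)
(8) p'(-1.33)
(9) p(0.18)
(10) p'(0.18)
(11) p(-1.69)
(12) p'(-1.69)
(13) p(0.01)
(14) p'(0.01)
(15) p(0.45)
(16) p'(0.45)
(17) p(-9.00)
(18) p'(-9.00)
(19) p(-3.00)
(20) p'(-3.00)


(1) = -0.17
(2) = 0.17
(3) = -0.78
(4) = 1.06
(5) = -0.16
(6) = 0.04
(7) = -0.29
(8) = 0.22
(9) = 0.10
(10) = 0.83
(11) = -0.38
(12) = 0.32
(13) = -0.00
(14) = 0.43
(15) = 0.87
(16) = 10.25
(17) = 0.12
(18) = 0.02
(19) = -4.03
(20) = 26.14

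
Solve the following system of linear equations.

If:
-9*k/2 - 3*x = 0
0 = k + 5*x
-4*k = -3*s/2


Then:
k = 0
s = 0
x = 0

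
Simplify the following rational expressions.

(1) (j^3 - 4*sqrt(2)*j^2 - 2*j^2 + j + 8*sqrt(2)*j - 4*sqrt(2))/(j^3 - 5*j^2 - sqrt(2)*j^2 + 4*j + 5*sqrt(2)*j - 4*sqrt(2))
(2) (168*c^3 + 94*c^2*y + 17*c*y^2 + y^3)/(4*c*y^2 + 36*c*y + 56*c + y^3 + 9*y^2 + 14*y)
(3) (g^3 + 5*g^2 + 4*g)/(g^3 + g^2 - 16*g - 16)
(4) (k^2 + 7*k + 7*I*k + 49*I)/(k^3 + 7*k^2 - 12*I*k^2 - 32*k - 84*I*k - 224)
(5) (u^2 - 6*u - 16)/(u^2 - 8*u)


(1) = (j^2 + j*(-4*sqrt(2) - 1) + 4*sqrt(2))/(j^2 + j*(-4 - sqrt(2)) + 4*sqrt(2))
(2) = (42*c^2 + 13*c*y + y^2)/(y^2 + 9*y + 14)
(3) = g/(g - 4)
(4) = (k + 7*I)/(k^2 - 12*I*k - 32)
(5) = (u + 2)/u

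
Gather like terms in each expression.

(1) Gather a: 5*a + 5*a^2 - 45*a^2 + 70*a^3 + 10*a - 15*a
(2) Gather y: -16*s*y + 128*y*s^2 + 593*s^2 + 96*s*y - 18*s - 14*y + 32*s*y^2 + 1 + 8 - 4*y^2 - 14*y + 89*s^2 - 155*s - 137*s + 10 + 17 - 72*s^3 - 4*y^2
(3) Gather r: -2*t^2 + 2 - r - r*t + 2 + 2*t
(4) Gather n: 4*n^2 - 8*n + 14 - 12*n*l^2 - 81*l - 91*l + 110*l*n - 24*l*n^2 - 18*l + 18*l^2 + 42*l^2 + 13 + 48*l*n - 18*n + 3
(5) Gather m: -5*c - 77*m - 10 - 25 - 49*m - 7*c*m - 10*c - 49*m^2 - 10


(1) = 70*a^3 - 40*a^2
(2) = -72*s^3 + 682*s^2 - 310*s + y^2*(32*s - 8) + y*(128*s^2 + 80*s - 28) + 36
(3) = r*(-t - 1) - 2*t^2 + 2*t + 4
(4) = 60*l^2 - 190*l + n^2*(4 - 24*l) + n*(-12*l^2 + 158*l - 26) + 30
(5) = -15*c - 49*m^2 + m*(-7*c - 126) - 45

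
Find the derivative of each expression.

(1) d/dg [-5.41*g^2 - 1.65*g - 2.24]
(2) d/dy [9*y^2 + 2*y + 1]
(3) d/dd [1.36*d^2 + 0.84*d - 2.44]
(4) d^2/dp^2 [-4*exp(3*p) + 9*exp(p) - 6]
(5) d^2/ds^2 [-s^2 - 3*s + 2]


(1) = -10.82*g - 1.65
(2) = 18*y + 2
(3) = 2.72*d + 0.84
(4) = (9 - 36*exp(2*p))*exp(p)
(5) = -2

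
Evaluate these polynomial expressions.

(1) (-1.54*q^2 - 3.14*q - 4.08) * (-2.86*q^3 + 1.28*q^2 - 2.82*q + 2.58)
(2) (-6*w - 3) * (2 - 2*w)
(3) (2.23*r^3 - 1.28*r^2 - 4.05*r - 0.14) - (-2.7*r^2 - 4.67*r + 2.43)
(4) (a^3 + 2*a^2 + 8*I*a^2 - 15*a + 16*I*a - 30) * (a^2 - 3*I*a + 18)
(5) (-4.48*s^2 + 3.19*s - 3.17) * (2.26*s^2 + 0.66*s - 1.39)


(1) = 4.4044*q^5 + 7.0092*q^4 + 11.9924*q^3 - 0.3408*q^2 + 3.4044*q - 10.5264
(2) = 12*w^2 - 6*w - 6
(3) = 2.23*r^3 + 1.42*r^2 + 0.62*r - 2.57
(4) = a^5 + 2*a^4 + 5*I*a^4 + 27*a^3 + 10*I*a^3 + 54*a^2 + 189*I*a^2 - 270*a + 378*I*a - 540
(5) = -10.1248*s^4 + 4.2526*s^3 + 1.1684*s^2 - 6.5263*s + 4.4063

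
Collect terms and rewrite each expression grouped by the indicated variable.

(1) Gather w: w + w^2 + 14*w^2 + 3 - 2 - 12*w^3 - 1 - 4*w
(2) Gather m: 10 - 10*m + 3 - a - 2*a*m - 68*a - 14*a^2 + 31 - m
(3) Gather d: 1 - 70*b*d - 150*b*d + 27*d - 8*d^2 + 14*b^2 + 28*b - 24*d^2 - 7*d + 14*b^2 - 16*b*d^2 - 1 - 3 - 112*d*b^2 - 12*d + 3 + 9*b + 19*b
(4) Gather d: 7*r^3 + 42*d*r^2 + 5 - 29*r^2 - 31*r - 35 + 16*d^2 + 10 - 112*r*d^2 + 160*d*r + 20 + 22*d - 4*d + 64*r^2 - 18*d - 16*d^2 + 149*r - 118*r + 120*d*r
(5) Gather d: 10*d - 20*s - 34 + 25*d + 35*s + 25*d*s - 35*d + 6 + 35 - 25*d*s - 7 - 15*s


(1) = -12*w^3 + 15*w^2 - 3*w
(2) = -14*a^2 - 69*a + m*(-2*a - 11) + 44
(3) = 28*b^2 + 56*b + d^2*(-16*b - 32) + d*(-112*b^2 - 220*b + 8)
(4) = -112*d^2*r + d*(42*r^2 + 280*r) + 7*r^3 + 35*r^2
(5) = 0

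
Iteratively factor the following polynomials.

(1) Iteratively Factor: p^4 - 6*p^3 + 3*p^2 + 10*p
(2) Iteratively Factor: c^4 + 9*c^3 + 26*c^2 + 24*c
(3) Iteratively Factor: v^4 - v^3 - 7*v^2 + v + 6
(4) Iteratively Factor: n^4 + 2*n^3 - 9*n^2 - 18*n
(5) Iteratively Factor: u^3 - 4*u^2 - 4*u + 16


(1) = (p + 1)*(p^3 - 7*p^2 + 10*p) = (p - 2)*(p + 1)*(p^2 - 5*p) = p*(p - 2)*(p + 1)*(p - 5)
(2) = (c)*(c^3 + 9*c^2 + 26*c + 24) = c*(c + 2)*(c^2 + 7*c + 12) = c*(c + 2)*(c + 3)*(c + 4)
(3) = (v - 3)*(v^3 + 2*v^2 - v - 2) = (v - 3)*(v + 2)*(v^2 - 1) = (v - 3)*(v - 1)*(v + 2)*(v + 1)
(4) = (n - 3)*(n^3 + 5*n^2 + 6*n) = (n - 3)*(n + 2)*(n^2 + 3*n) = (n - 3)*(n + 2)*(n + 3)*(n)
(5) = (u + 2)*(u^2 - 6*u + 8) = (u - 2)*(u + 2)*(u - 4)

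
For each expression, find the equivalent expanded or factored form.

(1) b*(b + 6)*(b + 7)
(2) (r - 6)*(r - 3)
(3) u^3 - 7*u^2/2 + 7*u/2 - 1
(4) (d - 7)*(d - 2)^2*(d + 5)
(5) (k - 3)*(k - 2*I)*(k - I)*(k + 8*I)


(1) = b^3 + 13*b^2 + 42*b
(2) = r^2 - 9*r + 18
(3) = (u - 2)*(u - 1)*(u - 1/2)
(4) = d^4 - 6*d^3 - 23*d^2 + 132*d - 140
(5) = k^4 - 3*k^3 + 5*I*k^3 + 22*k^2 - 15*I*k^2 - 66*k - 16*I*k + 48*I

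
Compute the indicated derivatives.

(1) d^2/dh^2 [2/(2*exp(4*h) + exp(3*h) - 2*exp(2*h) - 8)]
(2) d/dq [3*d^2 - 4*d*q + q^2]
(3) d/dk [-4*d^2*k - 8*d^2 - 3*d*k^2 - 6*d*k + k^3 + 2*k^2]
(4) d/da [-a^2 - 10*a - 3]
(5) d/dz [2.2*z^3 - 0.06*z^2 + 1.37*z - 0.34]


(1) = 2*((-32*exp(2*h) - 9*exp(h) + 8)*(2*exp(4*h) + exp(3*h) - 2*exp(2*h) - 8) + 2*(8*exp(2*h) + 3*exp(h) - 4)^2*exp(2*h))*exp(2*h)/(2*exp(4*h) + exp(3*h) - 2*exp(2*h) - 8)^3
(2) = -4*d + 2*q
(3) = -4*d^2 - 6*d*k - 6*d + 3*k^2 + 4*k
(4) = -2*a - 10
(5) = 6.6*z^2 - 0.12*z + 1.37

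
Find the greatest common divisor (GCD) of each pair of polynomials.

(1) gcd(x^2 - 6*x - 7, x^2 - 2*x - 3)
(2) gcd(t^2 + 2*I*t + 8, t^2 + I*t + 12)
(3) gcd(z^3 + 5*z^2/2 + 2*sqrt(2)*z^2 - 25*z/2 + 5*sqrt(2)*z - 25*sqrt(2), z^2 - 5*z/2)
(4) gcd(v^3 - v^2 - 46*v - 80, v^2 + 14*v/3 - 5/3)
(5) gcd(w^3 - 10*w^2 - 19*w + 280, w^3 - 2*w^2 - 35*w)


(1) = x + 1
(2) = t + 4*I
(3) = gcd((z - 5/2)*(z + 5)*(z + 2*sqrt(2)), z*(z - 5/2)) = z - 5/2
(4) = gcd((v - 8)*(v + 2)*(v + 5), (v - 1/3)*(v + 5)) = v + 5
(5) = w^2 - 2*w - 35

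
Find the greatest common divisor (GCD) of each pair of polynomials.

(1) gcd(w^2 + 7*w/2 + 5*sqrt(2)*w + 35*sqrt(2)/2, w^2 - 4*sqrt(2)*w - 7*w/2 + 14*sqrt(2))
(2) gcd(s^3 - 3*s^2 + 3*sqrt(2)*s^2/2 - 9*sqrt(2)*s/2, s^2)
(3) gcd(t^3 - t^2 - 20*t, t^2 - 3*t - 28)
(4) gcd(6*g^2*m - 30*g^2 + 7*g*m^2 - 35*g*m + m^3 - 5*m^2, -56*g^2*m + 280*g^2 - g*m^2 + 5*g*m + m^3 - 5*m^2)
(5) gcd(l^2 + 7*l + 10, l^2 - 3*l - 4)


(1) = gcd((w + 7/2)*(w + 5*sqrt(2)), (w - 7/2)*(w - 4*sqrt(2))) = 1
(2) = s
(3) = gcd(t*(t - 5)*(t + 4), (t - 7)*(t + 4)) = t + 4
(4) = gcd((g + m)*(6*g + m)*(m - 5), (-8*g + m)*(7*g + m)*(m - 5)) = m - 5
(5) = 1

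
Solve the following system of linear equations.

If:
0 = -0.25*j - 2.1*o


Then:
j = -8.4*o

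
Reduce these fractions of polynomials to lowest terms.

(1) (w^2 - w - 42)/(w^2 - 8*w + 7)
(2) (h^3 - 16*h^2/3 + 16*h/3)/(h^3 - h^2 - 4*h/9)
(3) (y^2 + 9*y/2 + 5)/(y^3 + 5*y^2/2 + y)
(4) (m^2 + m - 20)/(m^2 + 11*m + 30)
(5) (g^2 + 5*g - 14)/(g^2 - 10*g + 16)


(1) = (w + 6)/(w - 1)
(2) = (3*h - 12)/(3*h + 1)
(3) = (2*y + 5)/(2*y^2 + y)
(4) = (m - 4)/(m + 6)
(5) = (g + 7)/(g - 8)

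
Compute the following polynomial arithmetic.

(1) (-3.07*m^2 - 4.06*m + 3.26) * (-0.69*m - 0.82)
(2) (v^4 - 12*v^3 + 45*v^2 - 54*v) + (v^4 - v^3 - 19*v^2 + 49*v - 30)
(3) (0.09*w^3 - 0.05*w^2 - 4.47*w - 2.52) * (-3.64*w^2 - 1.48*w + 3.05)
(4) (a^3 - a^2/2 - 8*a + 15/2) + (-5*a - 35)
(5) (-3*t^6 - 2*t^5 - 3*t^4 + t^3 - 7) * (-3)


(1) = 2.1183*m^3 + 5.3188*m^2 + 1.0798*m - 2.6732
(2) = 2*v^4 - 13*v^3 + 26*v^2 - 5*v - 30
(3) = -0.3276*w^5 + 0.0488*w^4 + 16.6193*w^3 + 15.6359*w^2 - 9.9039*w - 7.686
(4) = a^3 - a^2/2 - 13*a - 55/2
(5) = 9*t^6 + 6*t^5 + 9*t^4 - 3*t^3 + 21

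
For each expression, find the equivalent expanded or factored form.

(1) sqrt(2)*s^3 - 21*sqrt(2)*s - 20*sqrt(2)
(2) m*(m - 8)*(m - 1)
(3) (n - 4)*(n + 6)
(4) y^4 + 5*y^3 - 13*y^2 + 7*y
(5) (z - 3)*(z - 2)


(1) = (s - 5)*(s + 4)*(sqrt(2)*s + sqrt(2))
(2) = m^3 - 9*m^2 + 8*m
(3) = n^2 + 2*n - 24
(4) = y*(y - 1)^2*(y + 7)
(5) = z^2 - 5*z + 6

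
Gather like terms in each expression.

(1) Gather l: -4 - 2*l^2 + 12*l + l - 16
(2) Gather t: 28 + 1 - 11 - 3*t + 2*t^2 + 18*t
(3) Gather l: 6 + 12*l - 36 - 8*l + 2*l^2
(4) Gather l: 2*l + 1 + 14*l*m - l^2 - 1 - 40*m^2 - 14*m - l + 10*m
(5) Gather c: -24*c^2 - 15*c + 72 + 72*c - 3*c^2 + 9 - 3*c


(1) = -2*l^2 + 13*l - 20
(2) = 2*t^2 + 15*t + 18
(3) = 2*l^2 + 4*l - 30
(4) = -l^2 + l*(14*m + 1) - 40*m^2 - 4*m
(5) = -27*c^2 + 54*c + 81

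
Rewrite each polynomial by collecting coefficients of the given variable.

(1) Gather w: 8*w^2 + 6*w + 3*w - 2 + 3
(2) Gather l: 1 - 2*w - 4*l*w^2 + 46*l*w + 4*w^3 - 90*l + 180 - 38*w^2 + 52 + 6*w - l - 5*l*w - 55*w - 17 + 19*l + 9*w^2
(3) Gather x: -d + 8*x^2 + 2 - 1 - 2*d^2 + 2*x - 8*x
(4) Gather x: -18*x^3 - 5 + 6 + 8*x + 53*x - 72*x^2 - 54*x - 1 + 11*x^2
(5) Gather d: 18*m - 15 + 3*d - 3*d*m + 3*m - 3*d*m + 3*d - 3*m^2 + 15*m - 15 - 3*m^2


(1) = 8*w^2 + 9*w + 1
(2) = l*(-4*w^2 + 41*w - 72) + 4*w^3 - 29*w^2 - 51*w + 216
(3) = -2*d^2 - d + 8*x^2 - 6*x + 1
(4) = -18*x^3 - 61*x^2 + 7*x
(5) = d*(6 - 6*m) - 6*m^2 + 36*m - 30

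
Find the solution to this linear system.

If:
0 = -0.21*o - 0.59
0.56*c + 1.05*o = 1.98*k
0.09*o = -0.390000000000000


Then:
No Solution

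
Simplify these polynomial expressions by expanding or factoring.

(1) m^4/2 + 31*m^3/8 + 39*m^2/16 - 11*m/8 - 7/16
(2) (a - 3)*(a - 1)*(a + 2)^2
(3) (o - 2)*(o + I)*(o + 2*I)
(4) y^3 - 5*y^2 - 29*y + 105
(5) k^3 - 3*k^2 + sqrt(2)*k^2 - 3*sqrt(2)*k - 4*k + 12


(1) = (m/2 + 1/2)*(m - 1/2)*(m + 1/4)*(m + 7)
(2) = a^4 - 9*a^2 - 4*a + 12
(3) = o^3 - 2*o^2 + 3*I*o^2 - 2*o - 6*I*o + 4
(4) = (y - 7)*(y - 3)*(y + 5)
(5) = (k - 3)*(k - sqrt(2))*(k + 2*sqrt(2))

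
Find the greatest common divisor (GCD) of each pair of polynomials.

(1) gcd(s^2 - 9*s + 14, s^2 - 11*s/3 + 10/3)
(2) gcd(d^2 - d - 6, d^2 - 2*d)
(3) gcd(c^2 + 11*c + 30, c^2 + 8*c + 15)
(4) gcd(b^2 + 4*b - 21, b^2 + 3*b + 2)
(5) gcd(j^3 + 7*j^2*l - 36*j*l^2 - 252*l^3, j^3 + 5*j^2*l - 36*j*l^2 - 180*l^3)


(1) = s - 2
(2) = gcd((d - 3)*(d + 2), d*(d - 2)) = 1
(3) = c + 5
(4) = 1
(5) = j^2 - 36*l^2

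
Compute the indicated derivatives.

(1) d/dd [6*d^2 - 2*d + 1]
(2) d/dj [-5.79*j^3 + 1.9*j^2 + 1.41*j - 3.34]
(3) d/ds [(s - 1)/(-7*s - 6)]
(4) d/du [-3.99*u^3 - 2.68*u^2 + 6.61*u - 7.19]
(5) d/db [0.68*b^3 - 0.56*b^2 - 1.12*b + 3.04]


(1) = 12*d - 2
(2) = -17.37*j^2 + 3.8*j + 1.41
(3) = -13/(7*s + 6)^2
(4) = -11.97*u^2 - 5.36*u + 6.61
(5) = 2.04*b^2 - 1.12*b - 1.12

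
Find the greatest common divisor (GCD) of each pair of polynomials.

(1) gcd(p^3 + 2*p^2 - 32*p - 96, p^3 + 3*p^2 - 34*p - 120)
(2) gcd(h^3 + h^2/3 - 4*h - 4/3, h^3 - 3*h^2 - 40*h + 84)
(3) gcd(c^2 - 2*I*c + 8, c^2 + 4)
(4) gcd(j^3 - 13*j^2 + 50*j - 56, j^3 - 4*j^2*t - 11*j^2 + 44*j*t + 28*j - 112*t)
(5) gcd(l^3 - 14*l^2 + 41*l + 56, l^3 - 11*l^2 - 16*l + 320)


(1) = gcd((p - 6)*(p + 4)^2, (p - 6)*(p + 4)*(p + 5)) = p^2 - 2*p - 24
(2) = h - 2
(3) = c + 2*I
(4) = j^2 - 11*j + 28
(5) = gcd((l - 8)*(l - 7)*(l + 1), (l - 8)^2*(l + 5)) = l - 8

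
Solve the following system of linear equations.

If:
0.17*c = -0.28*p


Then:
c = -1.64705882352941*p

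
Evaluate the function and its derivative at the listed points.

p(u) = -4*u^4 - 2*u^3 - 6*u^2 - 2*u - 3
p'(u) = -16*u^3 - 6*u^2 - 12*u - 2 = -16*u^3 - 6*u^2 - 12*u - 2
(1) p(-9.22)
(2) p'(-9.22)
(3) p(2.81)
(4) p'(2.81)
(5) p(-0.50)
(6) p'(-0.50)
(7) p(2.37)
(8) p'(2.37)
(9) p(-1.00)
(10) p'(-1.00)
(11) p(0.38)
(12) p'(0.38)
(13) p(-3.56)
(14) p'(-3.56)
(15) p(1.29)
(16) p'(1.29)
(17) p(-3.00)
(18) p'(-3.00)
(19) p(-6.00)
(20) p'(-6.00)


(1) = -27832.77
(2) = 12139.03
(3) = -349.77
(4) = -438.11
(5) = -3.50
(6) = 4.50
(7) = -194.26
(8) = -277.13
(9) = -9.00
(10) = 20.00
(11) = -4.82
(12) = -8.30
(13) = -624.17
(14) = 686.57
(15) = -30.93
(16) = -61.81
(17) = -321.00
(18) = 412.00
(19) = -4959.00
(20) = 3310.00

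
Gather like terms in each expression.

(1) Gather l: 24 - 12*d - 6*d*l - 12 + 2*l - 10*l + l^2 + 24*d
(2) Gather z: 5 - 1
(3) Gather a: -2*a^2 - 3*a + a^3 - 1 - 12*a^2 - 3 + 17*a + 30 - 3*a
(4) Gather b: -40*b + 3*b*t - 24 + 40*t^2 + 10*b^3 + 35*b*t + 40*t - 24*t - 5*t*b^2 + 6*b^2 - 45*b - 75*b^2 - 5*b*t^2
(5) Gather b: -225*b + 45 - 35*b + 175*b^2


(1) = 12*d + l^2 + l*(-6*d - 8) + 12
(2) = 4
(3) = a^3 - 14*a^2 + 11*a + 26
(4) = 10*b^3 + b^2*(-5*t - 69) + b*(-5*t^2 + 38*t - 85) + 40*t^2 + 16*t - 24
(5) = 175*b^2 - 260*b + 45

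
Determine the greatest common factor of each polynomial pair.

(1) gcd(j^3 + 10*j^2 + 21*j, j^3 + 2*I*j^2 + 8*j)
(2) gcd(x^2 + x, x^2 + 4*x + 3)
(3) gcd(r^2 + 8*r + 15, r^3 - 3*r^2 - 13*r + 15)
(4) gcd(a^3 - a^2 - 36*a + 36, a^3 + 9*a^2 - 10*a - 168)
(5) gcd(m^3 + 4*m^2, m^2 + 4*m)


(1) = gcd(j*(j + 3)*(j + 7), j*(j - 2*I)*(j + 4*I)) = j
(2) = x + 1
(3) = gcd((r + 3)*(r + 5), (r - 5)*(r - 1)*(r + 3)) = r + 3
(4) = a + 6
(5) = gcd(m^2*(m + 4), m*(m + 4)) = m^2 + 4*m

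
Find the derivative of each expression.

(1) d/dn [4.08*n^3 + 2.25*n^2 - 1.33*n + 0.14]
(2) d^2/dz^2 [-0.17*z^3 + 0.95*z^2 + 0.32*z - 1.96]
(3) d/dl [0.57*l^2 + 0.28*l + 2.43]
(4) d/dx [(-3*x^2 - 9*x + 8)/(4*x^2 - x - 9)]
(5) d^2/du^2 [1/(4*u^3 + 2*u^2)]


(1) = 12.24*n^2 + 4.5*n - 1.33
(2) = 1.9 - 1.02*z
(3) = 1.14*l + 0.28
(4) = (39*x^2 - 10*x + 89)/(16*x^4 - 8*x^3 - 71*x^2 + 18*x + 81)
(5) = (24*u^2 + 16*u + 3)/(u^4*(8*u^3 + 12*u^2 + 6*u + 1))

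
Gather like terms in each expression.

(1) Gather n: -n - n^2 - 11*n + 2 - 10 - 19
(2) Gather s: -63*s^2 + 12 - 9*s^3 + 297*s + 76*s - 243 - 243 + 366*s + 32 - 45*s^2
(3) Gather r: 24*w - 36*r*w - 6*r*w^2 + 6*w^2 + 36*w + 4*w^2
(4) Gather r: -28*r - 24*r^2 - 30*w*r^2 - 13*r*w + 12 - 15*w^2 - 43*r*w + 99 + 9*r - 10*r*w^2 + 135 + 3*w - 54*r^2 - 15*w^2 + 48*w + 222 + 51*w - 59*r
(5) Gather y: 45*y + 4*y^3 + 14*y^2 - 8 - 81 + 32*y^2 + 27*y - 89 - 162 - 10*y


(1) = -n^2 - 12*n - 27
(2) = -9*s^3 - 108*s^2 + 739*s - 442
(3) = r*(-6*w^2 - 36*w) + 10*w^2 + 60*w
(4) = r^2*(-30*w - 78) + r*(-10*w^2 - 56*w - 78) - 30*w^2 + 102*w + 468
(5) = 4*y^3 + 46*y^2 + 62*y - 340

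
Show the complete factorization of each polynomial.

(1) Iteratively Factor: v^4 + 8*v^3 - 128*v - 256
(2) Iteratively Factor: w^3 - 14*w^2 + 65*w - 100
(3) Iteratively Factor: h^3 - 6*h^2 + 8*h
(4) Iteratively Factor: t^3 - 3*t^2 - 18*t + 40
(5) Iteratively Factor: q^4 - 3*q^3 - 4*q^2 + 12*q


(1) = (v + 4)*(v^3 + 4*v^2 - 16*v - 64) = (v - 4)*(v + 4)*(v^2 + 8*v + 16) = (v - 4)*(v + 4)^2*(v + 4)
(2) = (w - 5)*(w^2 - 9*w + 20) = (w - 5)*(w - 4)*(w - 5)
(3) = (h)*(h^2 - 6*h + 8) = h*(h - 2)*(h - 4)
(4) = (t - 5)*(t^2 + 2*t - 8) = (t - 5)*(t - 2)*(t + 4)
(5) = (q + 2)*(q^3 - 5*q^2 + 6*q) = (q - 3)*(q + 2)*(q^2 - 2*q) = (q - 3)*(q - 2)*(q + 2)*(q)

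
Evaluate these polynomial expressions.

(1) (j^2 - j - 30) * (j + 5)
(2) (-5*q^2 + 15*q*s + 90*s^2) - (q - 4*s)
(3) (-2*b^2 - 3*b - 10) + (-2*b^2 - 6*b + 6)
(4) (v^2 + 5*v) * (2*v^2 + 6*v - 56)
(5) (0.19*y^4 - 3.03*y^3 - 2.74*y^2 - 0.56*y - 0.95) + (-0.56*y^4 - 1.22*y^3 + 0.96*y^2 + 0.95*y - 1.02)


(1) = j^3 + 4*j^2 - 35*j - 150
(2) = -5*q^2 + 15*q*s - q + 90*s^2 + 4*s
(3) = -4*b^2 - 9*b - 4
(4) = 2*v^4 + 16*v^3 - 26*v^2 - 280*v
(5) = -0.37*y^4 - 4.25*y^3 - 1.78*y^2 + 0.39*y - 1.97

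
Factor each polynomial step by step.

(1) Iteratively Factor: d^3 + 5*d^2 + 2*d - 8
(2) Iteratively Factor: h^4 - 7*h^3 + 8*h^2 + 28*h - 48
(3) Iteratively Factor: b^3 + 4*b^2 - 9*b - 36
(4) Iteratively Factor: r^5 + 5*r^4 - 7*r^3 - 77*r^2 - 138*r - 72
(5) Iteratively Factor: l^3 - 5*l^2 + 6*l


(1) = (d - 1)*(d^2 + 6*d + 8) = (d - 1)*(d + 4)*(d + 2)
(2) = (h - 3)*(h^3 - 4*h^2 - 4*h + 16) = (h - 3)*(h - 2)*(h^2 - 2*h - 8) = (h - 4)*(h - 3)*(h - 2)*(h + 2)
(3) = (b + 3)*(b^2 + b - 12) = (b - 3)*(b + 3)*(b + 4)
(4) = (r + 3)*(r^4 + 2*r^3 - 13*r^2 - 38*r - 24) = (r + 1)*(r + 3)*(r^3 + r^2 - 14*r - 24) = (r + 1)*(r + 3)^2*(r^2 - 2*r - 8) = (r - 4)*(r + 1)*(r + 3)^2*(r + 2)
(5) = (l - 2)*(l^2 - 3*l) = (l - 3)*(l - 2)*(l)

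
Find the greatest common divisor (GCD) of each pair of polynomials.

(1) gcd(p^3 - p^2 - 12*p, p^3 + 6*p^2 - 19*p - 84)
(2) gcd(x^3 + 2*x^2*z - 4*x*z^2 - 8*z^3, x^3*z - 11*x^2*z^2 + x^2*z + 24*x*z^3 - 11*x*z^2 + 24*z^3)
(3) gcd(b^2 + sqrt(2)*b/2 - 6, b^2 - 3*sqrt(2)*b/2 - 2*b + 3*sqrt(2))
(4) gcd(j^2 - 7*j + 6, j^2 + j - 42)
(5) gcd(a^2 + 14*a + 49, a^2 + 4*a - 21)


(1) = gcd(p*(p - 4)*(p + 3), (p - 4)*(p + 3)*(p + 7)) = p^2 - p - 12
(2) = gcd((x - 2*z)*(x + 2*z)^2, (x - 8*z)*(x - 3*z)*(x*z + z)) = 1
(3) = gcd((b - 3*sqrt(2)/2)*(b + 2*sqrt(2)), (b - 2)*(b - 3*sqrt(2)/2)) = b - 3*sqrt(2)/2
(4) = gcd((j - 6)*(j - 1), (j - 6)*(j + 7)) = j - 6
(5) = gcd((a + 7)^2, (a - 3)*(a + 7)) = a + 7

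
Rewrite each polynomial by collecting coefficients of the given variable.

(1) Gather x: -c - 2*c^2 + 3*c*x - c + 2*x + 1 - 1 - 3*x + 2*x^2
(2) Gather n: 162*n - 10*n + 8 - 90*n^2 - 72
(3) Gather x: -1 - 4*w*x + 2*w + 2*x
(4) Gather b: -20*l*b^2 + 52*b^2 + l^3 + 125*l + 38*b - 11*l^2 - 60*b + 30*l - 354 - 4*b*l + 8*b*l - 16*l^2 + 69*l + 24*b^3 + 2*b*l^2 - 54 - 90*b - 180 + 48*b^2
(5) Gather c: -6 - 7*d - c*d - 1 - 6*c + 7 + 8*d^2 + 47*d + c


(1) = -2*c^2 - 2*c + 2*x^2 + x*(3*c - 1)
(2) = -90*n^2 + 152*n - 64
(3) = 2*w + x*(2 - 4*w) - 1
(4) = 24*b^3 + b^2*(100 - 20*l) + b*(2*l^2 + 4*l - 112) + l^3 - 27*l^2 + 224*l - 588
(5) = c*(-d - 5) + 8*d^2 + 40*d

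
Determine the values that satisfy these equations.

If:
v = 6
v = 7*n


Then:
n = 6/7
v = 6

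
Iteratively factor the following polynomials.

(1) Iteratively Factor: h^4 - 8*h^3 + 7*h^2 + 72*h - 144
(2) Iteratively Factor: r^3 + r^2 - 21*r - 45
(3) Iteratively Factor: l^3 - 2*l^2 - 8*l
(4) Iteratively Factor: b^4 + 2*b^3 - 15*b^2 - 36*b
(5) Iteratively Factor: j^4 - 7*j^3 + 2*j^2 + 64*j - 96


(1) = (h + 3)*(h^3 - 11*h^2 + 40*h - 48) = (h - 3)*(h + 3)*(h^2 - 8*h + 16) = (h - 4)*(h - 3)*(h + 3)*(h - 4)
(2) = (r + 3)*(r^2 - 2*r - 15) = (r - 5)*(r + 3)*(r + 3)
(3) = (l - 4)*(l^2 + 2*l) = l*(l - 4)*(l + 2)
(4) = (b + 3)*(b^3 - b^2 - 12*b) = b*(b + 3)*(b^2 - b - 12) = b*(b - 4)*(b + 3)*(b + 3)
(5) = (j - 4)*(j^3 - 3*j^2 - 10*j + 24) = (j - 4)^2*(j^2 + j - 6) = (j - 4)^2*(j - 2)*(j + 3)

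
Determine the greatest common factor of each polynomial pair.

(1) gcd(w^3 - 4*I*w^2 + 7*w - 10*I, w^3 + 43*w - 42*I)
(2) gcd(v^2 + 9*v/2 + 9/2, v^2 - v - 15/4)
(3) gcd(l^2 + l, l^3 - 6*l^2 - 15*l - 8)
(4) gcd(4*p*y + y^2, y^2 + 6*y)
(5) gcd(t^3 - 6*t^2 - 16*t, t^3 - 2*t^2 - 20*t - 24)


(1) = w - I
(2) = v + 3/2
(3) = gcd(l*(l + 1), (l - 8)*(l + 1)^2) = l + 1
(4) = y
(5) = t + 2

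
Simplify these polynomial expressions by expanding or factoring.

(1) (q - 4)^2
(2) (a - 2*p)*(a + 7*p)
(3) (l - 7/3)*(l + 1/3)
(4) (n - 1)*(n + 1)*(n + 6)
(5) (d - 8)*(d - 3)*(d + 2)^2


(1) = q^2 - 8*q + 16
(2) = a^2 + 5*a*p - 14*p^2
(3) = l^2 - 2*l - 7/9
(4) = n^3 + 6*n^2 - n - 6
(5) = d^4 - 7*d^3 - 16*d^2 + 52*d + 96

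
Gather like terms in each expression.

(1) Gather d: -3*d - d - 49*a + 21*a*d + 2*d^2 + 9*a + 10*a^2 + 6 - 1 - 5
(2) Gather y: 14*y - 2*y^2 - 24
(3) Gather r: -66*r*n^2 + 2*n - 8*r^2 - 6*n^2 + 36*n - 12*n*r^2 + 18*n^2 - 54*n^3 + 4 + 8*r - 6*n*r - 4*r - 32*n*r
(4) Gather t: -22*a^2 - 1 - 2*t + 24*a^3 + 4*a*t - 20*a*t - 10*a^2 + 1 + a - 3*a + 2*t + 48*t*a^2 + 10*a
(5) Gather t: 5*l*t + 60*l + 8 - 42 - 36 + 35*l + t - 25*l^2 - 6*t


(1) = 10*a^2 - 40*a + 2*d^2 + d*(21*a - 4)
(2) = -2*y^2 + 14*y - 24
(3) = -54*n^3 + 12*n^2 + 38*n + r^2*(-12*n - 8) + r*(-66*n^2 - 38*n + 4) + 4
(4) = 24*a^3 - 32*a^2 + 8*a + t*(48*a^2 - 16*a)
(5) = -25*l^2 + 95*l + t*(5*l - 5) - 70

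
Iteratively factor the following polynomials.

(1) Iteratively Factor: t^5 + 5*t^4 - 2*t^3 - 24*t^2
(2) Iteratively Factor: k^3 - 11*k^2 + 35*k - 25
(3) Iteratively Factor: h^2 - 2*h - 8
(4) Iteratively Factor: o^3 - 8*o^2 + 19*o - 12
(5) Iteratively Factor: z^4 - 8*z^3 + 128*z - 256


(1) = (t - 2)*(t^4 + 7*t^3 + 12*t^2) = (t - 2)*(t + 4)*(t^3 + 3*t^2) = (t - 2)*(t + 3)*(t + 4)*(t^2) = t*(t - 2)*(t + 3)*(t + 4)*(t)
(2) = (k - 5)*(k^2 - 6*k + 5) = (k - 5)^2*(k - 1)
(3) = (h + 2)*(h - 4)
(4) = (o - 1)*(o^2 - 7*o + 12) = (o - 4)*(o - 1)*(o - 3)
(5) = (z - 4)*(z^3 - 4*z^2 - 16*z + 64) = (z - 4)*(z + 4)*(z^2 - 8*z + 16) = (z - 4)^2*(z + 4)*(z - 4)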